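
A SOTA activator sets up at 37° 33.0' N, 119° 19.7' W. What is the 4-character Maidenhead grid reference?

Add 180° to longitude and 90° to latitude: 60.67, 127.55.
Field (20°×10°, letters A–R): lon ⌊60.67/20⌋ = 3 → D; lat ⌊127.55/10⌋ = 12 → M.
Square (2°×1°, digits 0–9): lon ⌊0.67/2⌋ = 0; lat ⌊7.55/1⌋ = 7.

DM07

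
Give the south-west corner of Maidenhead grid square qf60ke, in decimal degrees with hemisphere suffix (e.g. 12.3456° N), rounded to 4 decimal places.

39.8333° S, 152.8333° E

Field Q=16, F=5: +16·20° lon, +5·10° lat → SW at lon 140°, lat -40°.
Square 6, 0: +6·2° lon, +0·1° lat → SW at lon 152°, lat -40°.
Subsquare k=10, e=4: +10·0.0833333° lon, +4·0.0416667° lat → SW at lon 152.833°, lat -39.8333°.
latitude 39.8333° S, longitude 152.8333° E.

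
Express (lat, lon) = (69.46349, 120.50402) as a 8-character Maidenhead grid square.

Shift to the Maidenhead origin (180°W, 90°S): lon 300.50402, lat 159.46349.
Field: lon ⌊300.50402/20⌋ = 15 → P; lat ⌊159.46349/10⌋ = 15 → P.
Square: lon ⌊0.50402/2⌋ = 0; lat ⌊9.46349/1⌋ = 9.
Subsquare: lon ⌊0.50402/0.0833333⌋ = 6 → g; lat ⌊0.46349/0.0416667⌋ = 11 → l.
Extended square: lon ⌊0.00402/0.00833333⌋ = 0; lat ⌊0.00516/0.00416667⌋ = 1.

PP09gl01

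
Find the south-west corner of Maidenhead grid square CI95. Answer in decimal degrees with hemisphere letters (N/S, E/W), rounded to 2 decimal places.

5.00° S, 122.00° W

Field C=2, I=8: +2·20° lon, +8·10° lat → SW at lon -140°, lat -10°.
Square 9, 5: +9·2° lon, +5·1° lat → SW at lon -122°, lat -5°.
latitude 5.00° S, longitude 122.00° W.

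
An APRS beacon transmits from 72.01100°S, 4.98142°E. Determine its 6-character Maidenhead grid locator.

Add 180° to longitude and 90° to latitude: 184.9814, 17.9890.
Field: lon ⌊184.9814/20⌋ = 9 → J; lat ⌊17.9890/10⌋ = 1 → B.
Square: lon ⌊4.9814/2⌋ = 2; lat ⌊7.9890/1⌋ = 7.
Subsquare: lon ⌊0.9814/0.0833333⌋ = 11 → l; lat ⌊0.9890/0.0416667⌋ = 23 → x.

JB27lx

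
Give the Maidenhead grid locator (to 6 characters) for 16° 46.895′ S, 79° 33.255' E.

MH93sf

Add 180° to longitude and 90° to latitude: 259.5543, 73.2184.
Field: lon ⌊259.5543/20⌋ = 12 → M; lat ⌊73.2184/10⌋ = 7 → H.
Square: lon ⌊19.5543/2⌋ = 9; lat ⌊3.2184/1⌋ = 3.
Subsquare: lon ⌊1.5543/0.0833333⌋ = 18 → s; lat ⌊0.2184/0.0416667⌋ = 5 → f.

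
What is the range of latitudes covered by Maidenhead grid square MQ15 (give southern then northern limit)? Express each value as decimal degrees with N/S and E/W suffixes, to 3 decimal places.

Field M=12, Q=16: +12·20° lon, +16·10° lat → SW at lon 60°, lat 70°.
Square 1, 5: +1·2° lon, +5·1° lat → SW at lon 62°, lat 75°.
Cell spans 2° lon × 1° lat.
south 75.000° N, north 76.000° N.

75.000° N, 76.000° N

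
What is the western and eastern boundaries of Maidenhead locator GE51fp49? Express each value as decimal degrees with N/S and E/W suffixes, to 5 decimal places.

49.55000° W, 49.54167° W

Field G=6, E=4: +6·20° lon, +4·10° lat → SW at lon -60°, lat -50°.
Square 5, 1: +5·2° lon, +1·1° lat → SW at lon -50°, lat -49°.
Subsquare f=5, p=15: +5·0.0833333° lon, +15·0.0416667° lat → SW at lon -49.5833°, lat -48.375°.
Extended square 4, 9: +4·0.00833333° lon, +9·0.00416667° lat → SW at lon -49.55°, lat -48.3375°.
Cell spans 0.00833333° lon × 0.00416667° lat.
west 49.55000° W, east 49.54167° W.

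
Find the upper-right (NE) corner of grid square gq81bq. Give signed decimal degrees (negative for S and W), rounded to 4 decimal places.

Field G=6, Q=16: +6·20° lon, +16·10° lat → SW at lon -60°, lat 70°.
Square 8, 1: +8·2° lon, +1·1° lat → SW at lon -44°, lat 71°.
Subsquare b=1, q=16: +1·0.0833333° lon, +16·0.0416667° lat → SW at lon -43.9167°, lat 71.6667°.
Cell spans 0.0833333° lon × 0.0416667° lat. NE corner is SW corner plus one full cell.
latitude 71.7083, longitude -43.8333.

71.7083, -43.8333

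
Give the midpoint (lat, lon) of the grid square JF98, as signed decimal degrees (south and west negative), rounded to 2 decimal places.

-31.50, 19.00

Field J=9, F=5: +9·20° lon, +5·10° lat → SW at lon 0°, lat -40°.
Square 9, 8: +9·2° lon, +8·1° lat → SW at lon 18°, lat -32°.
Cell spans 2° lon × 1° lat. Centre is SW corner plus half of each.
latitude -31.50, longitude 19.00.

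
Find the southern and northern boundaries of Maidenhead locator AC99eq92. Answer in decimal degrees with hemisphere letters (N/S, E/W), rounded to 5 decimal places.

60.32500° S, 60.32083° S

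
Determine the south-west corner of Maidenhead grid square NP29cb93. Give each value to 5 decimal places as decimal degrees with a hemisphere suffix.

Field N=13, P=15: +13·20° lon, +15·10° lat → SW at lon 80°, lat 60°.
Square 2, 9: +2·2° lon, +9·1° lat → SW at lon 84°, lat 69°.
Subsquare c=2, b=1: +2·0.0833333° lon, +1·0.0416667° lat → SW at lon 84.1667°, lat 69.0417°.
Extended square 9, 3: +9·0.00833333° lon, +3·0.00416667° lat → SW at lon 84.2417°, lat 69.0542°.
latitude 69.05417° N, longitude 84.24167° E.

69.05417° N, 84.24167° E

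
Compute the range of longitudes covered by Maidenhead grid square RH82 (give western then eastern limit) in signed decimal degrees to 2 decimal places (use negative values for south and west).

176.00, 178.00

Field R=17, H=7: +17·20° lon, +7·10° lat → SW at lon 160°, lat -20°.
Square 8, 2: +8·2° lon, +2·1° lat → SW at lon 176°, lat -18°.
Cell spans 2° lon × 1° lat.
west 176.00, east 178.00.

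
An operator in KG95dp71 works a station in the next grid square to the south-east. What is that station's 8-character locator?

KG95dp80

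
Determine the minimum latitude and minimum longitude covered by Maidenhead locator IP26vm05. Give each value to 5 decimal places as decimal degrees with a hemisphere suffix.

Field I=8, P=15: +8·20° lon, +15·10° lat → SW at lon -20°, lat 60°.
Square 2, 6: +2·2° lon, +6·1° lat → SW at lon -16°, lat 66°.
Subsquare v=21, m=12: +21·0.0833333° lon, +12·0.0416667° lat → SW at lon -14.25°, lat 66.5°.
Extended square 0, 5: +0·0.00833333° lon, +5·0.00416667° lat → SW at lon -14.25°, lat 66.5208°.
latitude 66.52083° N, longitude 14.25000° W.

66.52083° N, 14.25000° W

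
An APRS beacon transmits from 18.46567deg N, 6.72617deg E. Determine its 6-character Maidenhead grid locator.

Offset from 180°W / 90°S: lon 186.7262°, lat 108.4657°.
Field (20°×10°, letters A–R): lon ⌊186.7262/20⌋ = 9 → J; lat ⌊108.4657/10⌋ = 10 → K.
Square (2°×1°, digits 0–9): lon ⌊6.7262/2⌋ = 3; lat ⌊8.4657/1⌋ = 8.
Subsquare (5′×2.5′, letters a–x): lon ⌊0.7262/0.0833333⌋ = 8 → i; lat ⌊0.4657/0.0416667⌋ = 11 → l.

JK38il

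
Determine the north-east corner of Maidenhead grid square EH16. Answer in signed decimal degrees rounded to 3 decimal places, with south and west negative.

-13.000, -96.000

Field E=4, H=7: +4·20° lon, +7·10° lat → SW at lon -100°, lat -20°.
Square 1, 6: +1·2° lon, +6·1° lat → SW at lon -98°, lat -14°.
Cell spans 2° lon × 1° lat. NE corner is SW corner plus one full cell.
latitude -13.000, longitude -96.000.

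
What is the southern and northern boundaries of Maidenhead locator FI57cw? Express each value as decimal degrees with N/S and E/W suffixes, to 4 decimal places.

Field F=5, I=8: +5·20° lon, +8·10° lat → SW at lon -80°, lat -10°.
Square 5, 7: +5·2° lon, +7·1° lat → SW at lon -70°, lat -3°.
Subsquare c=2, w=22: +2·0.0833333° lon, +22·0.0416667° lat → SW at lon -69.8333°, lat -2.08333°.
Cell spans 0.0833333° lon × 0.0416667° lat.
south 2.0833° S, north 2.0417° S.

2.0833° S, 2.0417° S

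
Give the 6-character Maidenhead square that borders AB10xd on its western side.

AB10wd

Longitude subsquare x = 23; −1 → 22 = w.
The latitude characters are unchanged.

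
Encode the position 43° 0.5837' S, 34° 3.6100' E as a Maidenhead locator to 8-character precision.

KE76ax77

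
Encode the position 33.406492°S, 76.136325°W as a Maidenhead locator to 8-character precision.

FF16wo32

Offset from 180°W / 90°S: lon 103.86368°, lat 56.59351°.
Field: 103.86368/20 → 5 → F, 56.59351/10 → 5 → F; chars FF.
Square: 3.86368/2 → 1, 6.59351/1 → 6; chars 16.
Subsquare: 1.86368/0.0833333 → 22 → w, 0.59351/0.0416667 → 14 → o; chars wo.
Extended square: 0.03034/0.00833333 → 3, 0.01017/0.00416667 → 2; chars 32.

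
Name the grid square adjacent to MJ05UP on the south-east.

MJ05vo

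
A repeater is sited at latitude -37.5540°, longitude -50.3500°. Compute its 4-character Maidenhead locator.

GF42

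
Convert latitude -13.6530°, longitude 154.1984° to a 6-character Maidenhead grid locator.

QH76ci

Add 180° to longitude and 90° to latitude: 334.1984, 76.3470.
Field: lon ⌊334.1984/20⌋ = 16 → Q; lat ⌊76.3470/10⌋ = 7 → H.
Square: lon ⌊14.1984/2⌋ = 7; lat ⌊6.3470/1⌋ = 6.
Subsquare: lon ⌊0.1984/0.0833333⌋ = 2 → c; lat ⌊0.3470/0.0416667⌋ = 8 → i.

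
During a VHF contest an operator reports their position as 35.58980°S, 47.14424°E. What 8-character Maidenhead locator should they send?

LF34nj78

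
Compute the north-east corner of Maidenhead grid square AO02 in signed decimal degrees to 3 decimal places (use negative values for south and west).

53.000, -178.000

Field A=0, O=14: +0·20° lon, +14·10° lat → SW at lon -180°, lat 50°.
Square 0, 2: +0·2° lon, +2·1° lat → SW at lon -180°, lat 52°.
Cell spans 2° lon × 1° lat. NE corner is SW corner plus one full cell.
latitude 53.000, longitude -178.000.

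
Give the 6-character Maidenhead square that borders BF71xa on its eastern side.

BF81aa

Longitude subsquare x = 23; +1 → 24, wraps to 0 = a, carry into square.
Longitude square 7; +1 → 8.
The latitude characters are unchanged.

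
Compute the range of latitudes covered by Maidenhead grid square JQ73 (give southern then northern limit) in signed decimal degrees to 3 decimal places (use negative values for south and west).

Field J=9, Q=16: +9·20° lon, +16·10° lat → SW at lon 0°, lat 70°.
Square 7, 3: +7·2° lon, +3·1° lat → SW at lon 14°, lat 73°.
Cell spans 2° lon × 1° lat.
south 73.000, north 74.000.

73.000, 74.000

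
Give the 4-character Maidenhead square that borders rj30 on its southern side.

Latitude square 0; −1 → -1, wraps to 9, carry into field.
Latitude field J = 9; −1 → 8 = I.
The longitude characters are unchanged.

RI39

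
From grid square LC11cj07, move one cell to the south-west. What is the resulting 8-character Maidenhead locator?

Longitude extended square 0; −1 → -1, wraps to 9, carry into subsquare.
Longitude subsquare c = 2; −1 → 1 = b.
Latitude extended square 7; −1 → 6.

LC11bj96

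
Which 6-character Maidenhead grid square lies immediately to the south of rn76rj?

RN76ri

Latitude subsquare j = 9; −1 → 8 = i.
The longitude characters are unchanged.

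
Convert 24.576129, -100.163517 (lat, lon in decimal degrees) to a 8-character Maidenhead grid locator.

DL94wn08

Add 180° to longitude and 90° to latitude: 79.83648, 114.57613.
Field: 79.83648/20 → 3 → D, 114.57613/10 → 11 → L; chars DL.
Square: 19.83648/2 → 9, 4.57613/1 → 4; chars 94.
Subsquare: 1.83648/0.0833333 → 22 → w, 0.57613/0.0416667 → 13 → n; chars wn.
Extended square: 0.00315/0.00833333 → 0, 0.03446/0.00416667 → 8; chars 08.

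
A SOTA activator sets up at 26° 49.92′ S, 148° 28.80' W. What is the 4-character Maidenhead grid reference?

BG53

Add 180° to longitude and 90° to latitude: 31.52, 63.17.
Field (20°×10°, letters A–R): lon ⌊31.52/20⌋ = 1 → B; lat ⌊63.17/10⌋ = 6 → G.
Square (2°×1°, digits 0–9): lon ⌊11.52/2⌋ = 5; lat ⌊3.17/1⌋ = 3.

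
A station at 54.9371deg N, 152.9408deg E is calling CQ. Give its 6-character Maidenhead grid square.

Shift to the Maidenhead origin (180°W, 90°S): lon 332.9408, lat 144.9371.
Field: lon ⌊332.9408/20⌋ = 16 → Q; lat ⌊144.9371/10⌋ = 14 → O.
Square: lon ⌊12.9408/2⌋ = 6; lat ⌊4.9371/1⌋ = 4.
Subsquare: lon ⌊0.9408/0.0833333⌋ = 11 → l; lat ⌊0.9371/0.0416667⌋ = 22 → w.

QO64lw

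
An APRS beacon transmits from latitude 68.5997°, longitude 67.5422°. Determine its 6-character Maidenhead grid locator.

Shift to the Maidenhead origin (180°W, 90°S): lon 247.5422, lat 158.5997.
Field: lon ⌊247.5422/20⌋ = 12 → M; lat ⌊158.5997/10⌋ = 15 → P.
Square: lon ⌊7.5422/2⌋ = 3; lat ⌊8.5997/1⌋ = 8.
Subsquare: lon ⌊1.5422/0.0833333⌋ = 18 → s; lat ⌊0.5997/0.0416667⌋ = 14 → o.

MP38so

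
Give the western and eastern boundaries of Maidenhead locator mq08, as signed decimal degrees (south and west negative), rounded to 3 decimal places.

60.000, 62.000

Field M=12, Q=16: +12·20° lon, +16·10° lat → SW at lon 60°, lat 70°.
Square 0, 8: +0·2° lon, +8·1° lat → SW at lon 60°, lat 78°.
Cell spans 2° lon × 1° lat.
west 60.000, east 62.000.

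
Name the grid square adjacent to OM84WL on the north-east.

OM84xm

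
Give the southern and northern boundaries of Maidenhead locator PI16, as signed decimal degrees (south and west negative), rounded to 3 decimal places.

-4.000, -3.000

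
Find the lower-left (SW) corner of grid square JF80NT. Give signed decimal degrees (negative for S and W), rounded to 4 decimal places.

Field J=9, F=5: +9·20° lon, +5·10° lat → SW at lon 0°, lat -40°.
Square 8, 0: +8·2° lon, +0·1° lat → SW at lon 16°, lat -40°.
Subsquare n=13, t=19: +13·0.0833333° lon, +19·0.0416667° lat → SW at lon 17.0833°, lat -39.2083°.
latitude -39.2083, longitude 17.0833.

-39.2083, 17.0833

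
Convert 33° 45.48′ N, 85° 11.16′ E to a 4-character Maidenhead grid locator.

Add 180° to longitude and 90° to latitude: 265.19, 123.76.
Field (20°×10°, letters A–R): 265.19/20 → 13 → N, 123.76/10 → 12 → M; chars NM.
Square (2°×1°, digits 0–9): 5.19/2 → 2, 3.76/1 → 3; chars 23.

NM23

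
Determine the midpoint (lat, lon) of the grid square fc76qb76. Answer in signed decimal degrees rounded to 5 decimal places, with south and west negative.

-63.93125, -64.60417

Field F=5, C=2: +5·20° lon, +2·10° lat → SW at lon -80°, lat -70°.
Square 7, 6: +7·2° lon, +6·1° lat → SW at lon -66°, lat -64°.
Subsquare q=16, b=1: +16·0.0833333° lon, +1·0.0416667° lat → SW at lon -64.6667°, lat -63.9583°.
Extended square 7, 6: +7·0.00833333° lon, +6·0.00416667° lat → SW at lon -64.6083°, lat -63.9333°.
Cell spans 0.00833333° lon × 0.00416667° lat. Centre is SW corner plus half of each.
latitude -63.93125, longitude -64.60417.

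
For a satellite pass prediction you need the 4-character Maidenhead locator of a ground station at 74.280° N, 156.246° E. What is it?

Shift to the Maidenhead origin (180°W, 90°S): lon 336.25, lat 164.28.
Field (20°×10°, letters A–R): lon ⌊336.25/20⌋ = 16 → Q; lat ⌊164.28/10⌋ = 16 → Q.
Square (2°×1°, digits 0–9): lon ⌊16.25/2⌋ = 8; lat ⌊4.28/1⌋ = 4.

QQ84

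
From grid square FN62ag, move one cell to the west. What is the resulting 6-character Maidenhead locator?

FN52xg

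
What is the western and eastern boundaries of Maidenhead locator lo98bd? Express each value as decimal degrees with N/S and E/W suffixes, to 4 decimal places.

Field L=11, O=14: +11·20° lon, +14·10° lat → SW at lon 40°, lat 50°.
Square 9, 8: +9·2° lon, +8·1° lat → SW at lon 58°, lat 58°.
Subsquare b=1, d=3: +1·0.0833333° lon, +3·0.0416667° lat → SW at lon 58.0833°, lat 58.125°.
Cell spans 0.0833333° lon × 0.0416667° lat.
west 58.0833° E, east 58.1667° E.

58.0833° E, 58.1667° E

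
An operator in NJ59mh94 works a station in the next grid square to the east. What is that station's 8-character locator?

NJ59nh04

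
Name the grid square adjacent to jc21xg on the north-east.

Longitude subsquare x = 23; +1 → 24, wraps to 0 = a, carry into square.
Longitude square 2; +1 → 3.
Latitude subsquare g = 6; +1 → 7 = h.

JC31ah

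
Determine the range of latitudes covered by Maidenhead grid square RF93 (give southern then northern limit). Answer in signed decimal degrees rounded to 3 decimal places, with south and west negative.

-37.000, -36.000

Field R=17, F=5: +17·20° lon, +5·10° lat → SW at lon 160°, lat -40°.
Square 9, 3: +9·2° lon, +3·1° lat → SW at lon 178°, lat -37°.
Cell spans 2° lon × 1° lat.
south -37.000, north -36.000.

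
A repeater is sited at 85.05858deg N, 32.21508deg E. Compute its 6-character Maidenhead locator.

KR65cb

Offset from 180°W / 90°S: lon 212.2151°, lat 175.0586°.
Field: lon ⌊212.2151/20⌋ = 10 → K; lat ⌊175.0586/10⌋ = 17 → R.
Square: lon ⌊12.2151/2⌋ = 6; lat ⌊5.0586/1⌋ = 5.
Subsquare: lon ⌊0.2151/0.0833333⌋ = 2 → c; lat ⌊0.0586/0.0416667⌋ = 1 → b.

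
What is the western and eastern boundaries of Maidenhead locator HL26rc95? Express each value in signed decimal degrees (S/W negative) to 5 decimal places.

-34.50833, -34.50000

Field H=7, L=11: +7·20° lon, +11·10° lat → SW at lon -40°, lat 20°.
Square 2, 6: +2·2° lon, +6·1° lat → SW at lon -36°, lat 26°.
Subsquare r=17, c=2: +17·0.0833333° lon, +2·0.0416667° lat → SW at lon -34.5833°, lat 26.0833°.
Extended square 9, 5: +9·0.00833333° lon, +5·0.00416667° lat → SW at lon -34.5083°, lat 26.1042°.
Cell spans 0.00833333° lon × 0.00416667° lat.
west -34.50833, east -34.50000.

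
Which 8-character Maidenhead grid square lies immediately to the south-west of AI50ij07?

AI50hj96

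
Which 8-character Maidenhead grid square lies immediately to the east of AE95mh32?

AE95mh42

Longitude extended square 3; +1 → 4.
The latitude characters are unchanged.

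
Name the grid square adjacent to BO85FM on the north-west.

Longitude subsquare f = 5; −1 → 4 = e.
Latitude subsquare m = 12; +1 → 13 = n.

BO85en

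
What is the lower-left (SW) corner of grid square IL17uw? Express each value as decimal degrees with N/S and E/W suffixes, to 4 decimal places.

27.9167° N, 16.3333° W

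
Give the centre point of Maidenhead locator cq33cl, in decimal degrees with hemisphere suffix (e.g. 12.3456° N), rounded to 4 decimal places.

73.4792° N, 133.7917° W

Field C=2, Q=16: +2·20° lon, +16·10° lat → SW at lon -140°, lat 70°.
Square 3, 3: +3·2° lon, +3·1° lat → SW at lon -134°, lat 73°.
Subsquare c=2, l=11: +2·0.0833333° lon, +11·0.0416667° lat → SW at lon -133.833°, lat 73.4583°.
Cell spans 0.0833333° lon × 0.0416667° lat. Centre is SW corner plus half of each.
latitude 73.4792° N, longitude 133.7917° W.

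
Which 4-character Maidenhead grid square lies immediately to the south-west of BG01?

AG90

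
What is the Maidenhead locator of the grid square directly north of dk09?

Latitude square 9; +1 → 10, wraps to 0, carry into field.
Latitude field K = 10; +1 → 11 = L.
The longitude characters are unchanged.

DL00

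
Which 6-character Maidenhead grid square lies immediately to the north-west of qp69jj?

Longitude subsquare j = 9; −1 → 8 = i.
Latitude subsquare j = 9; +1 → 10 = k.

QP69ik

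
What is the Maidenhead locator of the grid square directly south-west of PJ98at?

Longitude subsquare a = 0; −1 → -1, wraps to 23 = x, carry into square.
Longitude square 9; −1 → 8.
Latitude subsquare t = 19; −1 → 18 = s.

PJ88xs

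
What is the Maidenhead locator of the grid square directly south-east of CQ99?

DQ08

Longitude square 9; +1 → 10, wraps to 0, carry into field.
Longitude field C = 2; +1 → 3 = D.
Latitude square 9; −1 → 8.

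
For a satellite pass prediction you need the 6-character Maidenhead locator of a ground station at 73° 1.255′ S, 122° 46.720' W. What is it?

Shift to the Maidenhead origin (180°W, 90°S): lon 57.2213, lat 16.9791.
Field: 57.2213/20 → 2 → C, 16.9791/10 → 1 → B; chars CB.
Square: 17.2213/2 → 8, 6.9791/1 → 6; chars 86.
Subsquare: 1.2213/0.0833333 → 14 → o, 0.9791/0.0416667 → 23 → x; chars ox.

CB86ox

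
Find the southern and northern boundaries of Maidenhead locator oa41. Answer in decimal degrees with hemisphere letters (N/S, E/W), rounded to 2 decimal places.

Field O=14, A=0: +14·20° lon, +0·10° lat → SW at lon 100°, lat -90°.
Square 4, 1: +4·2° lon, +1·1° lat → SW at lon 108°, lat -89°.
Cell spans 2° lon × 1° lat.
south 89.00° S, north 88.00° S.

89.00° S, 88.00° S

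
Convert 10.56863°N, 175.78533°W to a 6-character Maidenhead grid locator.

Add 180° to longitude and 90° to latitude: 4.2147, 100.5686.
Field (20°×10°, letters A–R): 4.2147/20 → 0 → A, 100.5686/10 → 10 → K; chars AK.
Square (2°×1°, digits 0–9): 4.2147/2 → 2, 0.5686/1 → 0; chars 20.
Subsquare (5′×2.5′, letters a–x): 0.2147/0.0833333 → 2 → c, 0.5686/0.0416667 → 13 → n; chars cn.

AK20cn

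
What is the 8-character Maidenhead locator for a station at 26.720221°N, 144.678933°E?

QL26ir12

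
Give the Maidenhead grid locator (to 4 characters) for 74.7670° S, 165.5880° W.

AB75

Offset from 180°W / 90°S: lon 14.41°, lat 15.23°.
Field: 14.41/20 → 0 → A, 15.23/10 → 1 → B; chars AB.
Square: 14.41/2 → 7, 5.23/1 → 5; chars 75.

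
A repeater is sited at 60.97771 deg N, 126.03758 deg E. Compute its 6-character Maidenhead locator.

Shift to the Maidenhead origin (180°W, 90°S): lon 306.0376, lat 150.9777.
Field: lon ⌊306.0376/20⌋ = 15 → P; lat ⌊150.9777/10⌋ = 15 → P.
Square: lon ⌊6.0376/2⌋ = 3; lat ⌊0.9777/1⌋ = 0.
Subsquare: lon ⌊0.0376/0.0833333⌋ = 0 → a; lat ⌊0.9777/0.0416667⌋ = 23 → x.

PP30ax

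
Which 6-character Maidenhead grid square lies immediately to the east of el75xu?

EL85au

Longitude subsquare x = 23; +1 → 24, wraps to 0 = a, carry into square.
Longitude square 7; +1 → 8.
The latitude characters are unchanged.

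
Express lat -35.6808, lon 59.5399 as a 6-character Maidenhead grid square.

LF94sh

Shift to the Maidenhead origin (180°W, 90°S): lon 239.5399, lat 54.3192.
Field: 239.5399/20 → 11 → L, 54.3192/10 → 5 → F; chars LF.
Square: 19.5399/2 → 9, 4.3192/1 → 4; chars 94.
Subsquare: 1.5399/0.0833333 → 18 → s, 0.3192/0.0416667 → 7 → h; chars sh.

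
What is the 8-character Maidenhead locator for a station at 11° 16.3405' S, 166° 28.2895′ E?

RH38fr64

Offset from 180°W / 90°S: lon 346.47149°, lat 78.72766°.
Field: 346.47149/20 → 17 → R, 78.72766/10 → 7 → H; chars RH.
Square: 6.47149/2 → 3, 8.72766/1 → 8; chars 38.
Subsquare: 0.47149/0.0833333 → 5 → f, 0.72766/0.0416667 → 17 → r; chars fr.
Extended square: 0.05483/0.00833333 → 6, 0.01933/0.00416667 → 4; chars 64.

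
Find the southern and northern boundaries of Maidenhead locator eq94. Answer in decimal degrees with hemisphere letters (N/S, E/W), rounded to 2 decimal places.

74.00° N, 75.00° N

Field E=4, Q=16: +4·20° lon, +16·10° lat → SW at lon -100°, lat 70°.
Square 9, 4: +9·2° lon, +4·1° lat → SW at lon -82°, lat 74°.
Cell spans 2° lon × 1° lat.
south 74.00° N, north 75.00° N.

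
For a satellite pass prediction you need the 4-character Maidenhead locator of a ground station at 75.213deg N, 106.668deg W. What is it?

DQ65

Offset from 180°W / 90°S: lon 73.33°, lat 165.21°.
Field: lon ⌊73.33/20⌋ = 3 → D; lat ⌊165.21/10⌋ = 16 → Q.
Square: lon ⌊13.33/2⌋ = 6; lat ⌊5.21/1⌋ = 5.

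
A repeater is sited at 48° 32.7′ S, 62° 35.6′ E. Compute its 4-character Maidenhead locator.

ME11

Shift to the Maidenhead origin (180°W, 90°S): lon 242.59, lat 41.45.
Field: 242.59/20 → 12 → M, 41.45/10 → 4 → E; chars ME.
Square: 2.59/2 → 1, 1.45/1 → 1; chars 11.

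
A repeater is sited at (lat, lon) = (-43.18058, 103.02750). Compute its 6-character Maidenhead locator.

OE16mt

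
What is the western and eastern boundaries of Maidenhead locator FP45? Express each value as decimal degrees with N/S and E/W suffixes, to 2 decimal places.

72.00° W, 70.00° W

Field F=5, P=15: +5·20° lon, +15·10° lat → SW at lon -80°, lat 60°.
Square 4, 5: +4·2° lon, +5·1° lat → SW at lon -72°, lat 65°.
Cell spans 2° lon × 1° lat.
west 72.00° W, east 70.00° W.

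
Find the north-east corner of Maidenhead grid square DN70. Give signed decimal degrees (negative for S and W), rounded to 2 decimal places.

41.00, -104.00

Field D=3, N=13: +3·20° lon, +13·10° lat → SW at lon -120°, lat 40°.
Square 7, 0: +7·2° lon, +0·1° lat → SW at lon -106°, lat 40°.
Cell spans 2° lon × 1° lat. NE corner is SW corner plus one full cell.
latitude 41.00, longitude -104.00.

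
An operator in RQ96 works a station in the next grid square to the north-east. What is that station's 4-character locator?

Longitude square 9; +1 → 10, wraps to 0, carry into field.
Longitude field R = 17; +1 → 18, wraps to 0 = A, wrapping around the antimeridian.
Latitude square 6; +1 → 7.

AQ07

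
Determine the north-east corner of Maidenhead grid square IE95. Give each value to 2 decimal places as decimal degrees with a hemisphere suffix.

Field I=8, E=4: +8·20° lon, +4·10° lat → SW at lon -20°, lat -50°.
Square 9, 5: +9·2° lon, +5·1° lat → SW at lon -2°, lat -45°.
Cell spans 2° lon × 1° lat. NE corner is SW corner plus one full cell.
latitude 44.00° S, longitude 0.00° E.

44.00° S, 0.00° E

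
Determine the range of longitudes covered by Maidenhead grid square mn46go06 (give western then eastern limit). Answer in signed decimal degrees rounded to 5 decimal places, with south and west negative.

Field M=12, N=13: +12·20° lon, +13·10° lat → SW at lon 60°, lat 40°.
Square 4, 6: +4·2° lon, +6·1° lat → SW at lon 68°, lat 46°.
Subsquare g=6, o=14: +6·0.0833333° lon, +14·0.0416667° lat → SW at lon 68.5°, lat 46.5833°.
Extended square 0, 6: +0·0.00833333° lon, +6·0.00416667° lat → SW at lon 68.5°, lat 46.6083°.
Cell spans 0.00833333° lon × 0.00416667° lat.
west 68.50000, east 68.50833.

68.50000, 68.50833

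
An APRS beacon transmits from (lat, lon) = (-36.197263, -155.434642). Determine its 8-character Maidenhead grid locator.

BF23gt72

Offset from 180°W / 90°S: lon 24.56536°, lat 53.80274°.
Field: lon ⌊24.56536/20⌋ = 1 → B; lat ⌊53.80274/10⌋ = 5 → F.
Square: lon ⌊4.56536/2⌋ = 2; lat ⌊3.80274/1⌋ = 3.
Subsquare: lon ⌊0.56536/0.0833333⌋ = 6 → g; lat ⌊0.80274/0.0416667⌋ = 19 → t.
Extended square: lon ⌊0.06536/0.00833333⌋ = 7; lat ⌊0.01107/0.00416667⌋ = 2.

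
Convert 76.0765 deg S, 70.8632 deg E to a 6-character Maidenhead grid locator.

MB53kw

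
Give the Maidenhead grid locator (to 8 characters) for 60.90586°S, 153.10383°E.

Shift to the Maidenhead origin (180°W, 90°S): lon 333.10383, lat 29.09414.
Field (20°×10°, letters A–R): lon ⌊333.10383/20⌋ = 16 → Q; lat ⌊29.09414/10⌋ = 2 → C.
Square (2°×1°, digits 0–9): lon ⌊13.10383/2⌋ = 6; lat ⌊9.09414/1⌋ = 9.
Subsquare (5′×2.5′, letters a–x): lon ⌊1.10383/0.0833333⌋ = 13 → n; lat ⌊0.09414/0.0416667⌋ = 2 → c.
Extended square (30″×15″, digits 0–9): lon ⌊0.02050/0.00833333⌋ = 2; lat ⌊0.01081/0.00416667⌋ = 2.

QC69nc22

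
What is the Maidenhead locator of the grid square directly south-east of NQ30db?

Longitude subsquare d = 3; +1 → 4 = e.
Latitude subsquare b = 1; −1 → 0 = a.

NQ30ea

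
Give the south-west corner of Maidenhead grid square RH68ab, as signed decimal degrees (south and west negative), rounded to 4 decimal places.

Field R=17, H=7: +17·20° lon, +7·10° lat → SW at lon 160°, lat -20°.
Square 6, 8: +6·2° lon, +8·1° lat → SW at lon 172°, lat -12°.
Subsquare a=0, b=1: +0·0.0833333° lon, +1·0.0416667° lat → SW at lon 172°, lat -11.9583°.
latitude -11.9583, longitude 172.0000.

-11.9583, 172.0000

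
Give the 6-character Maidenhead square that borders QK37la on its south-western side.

QK36kx

Longitude subsquare l = 11; −1 → 10 = k.
Latitude subsquare a = 0; −1 → -1, wraps to 23 = x, carry into square.
Latitude square 7; −1 → 6.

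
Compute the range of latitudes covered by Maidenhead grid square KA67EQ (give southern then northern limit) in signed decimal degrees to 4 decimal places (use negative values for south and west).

Field K=10, A=0: +10·20° lon, +0·10° lat → SW at lon 20°, lat -90°.
Square 6, 7: +6·2° lon, +7·1° lat → SW at lon 32°, lat -83°.
Subsquare e=4, q=16: +4·0.0833333° lon, +16·0.0416667° lat → SW at lon 32.3333°, lat -82.3333°.
Cell spans 0.0833333° lon × 0.0416667° lat.
south -82.3333, north -82.2917.

-82.3333, -82.2917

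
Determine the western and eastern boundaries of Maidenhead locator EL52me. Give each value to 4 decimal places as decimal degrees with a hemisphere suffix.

89.0000° W, 88.9167° W

Field E=4, L=11: +4·20° lon, +11·10° lat → SW at lon -100°, lat 20°.
Square 5, 2: +5·2° lon, +2·1° lat → SW at lon -90°, lat 22°.
Subsquare m=12, e=4: +12·0.0833333° lon, +4·0.0416667° lat → SW at lon -89°, lat 22.1667°.
Cell spans 0.0833333° lon × 0.0416667° lat.
west 89.0000° W, east 88.9167° W.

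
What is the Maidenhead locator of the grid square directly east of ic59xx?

IC69ax

Longitude subsquare x = 23; +1 → 24, wraps to 0 = a, carry into square.
Longitude square 5; +1 → 6.
The latitude characters are unchanged.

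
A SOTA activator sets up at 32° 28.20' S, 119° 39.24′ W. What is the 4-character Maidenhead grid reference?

DF07

Shift to the Maidenhead origin (180°W, 90°S): lon 60.35, lat 57.53.
Field (20°×10°, letters A–R): 60.35/20 → 3 → D, 57.53/10 → 5 → F; chars DF.
Square (2°×1°, digits 0–9): 0.35/2 → 0, 7.53/1 → 7; chars 07.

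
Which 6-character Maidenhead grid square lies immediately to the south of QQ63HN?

QQ63hm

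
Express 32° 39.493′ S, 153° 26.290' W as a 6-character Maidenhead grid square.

BF37gi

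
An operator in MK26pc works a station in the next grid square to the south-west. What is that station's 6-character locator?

MK26ob

Longitude subsquare p = 15; −1 → 14 = o.
Latitude subsquare c = 2; −1 → 1 = b.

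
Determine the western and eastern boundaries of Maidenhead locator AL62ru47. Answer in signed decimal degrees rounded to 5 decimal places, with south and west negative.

-166.55000, -166.54167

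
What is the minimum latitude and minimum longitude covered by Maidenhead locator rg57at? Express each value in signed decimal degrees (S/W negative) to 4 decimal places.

-22.2083, 170.0000

Field R=17, G=6: +17·20° lon, +6·10° lat → SW at lon 160°, lat -30°.
Square 5, 7: +5·2° lon, +7·1° lat → SW at lon 170°, lat -23°.
Subsquare a=0, t=19: +0·0.0833333° lon, +19·0.0416667° lat → SW at lon 170°, lat -22.2083°.
latitude -22.2083, longitude 170.0000.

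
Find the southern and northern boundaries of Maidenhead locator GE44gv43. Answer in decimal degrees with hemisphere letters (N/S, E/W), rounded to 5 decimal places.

Field G=6, E=4: +6·20° lon, +4·10° lat → SW at lon -60°, lat -50°.
Square 4, 4: +4·2° lon, +4·1° lat → SW at lon -52°, lat -46°.
Subsquare g=6, v=21: +6·0.0833333° lon, +21·0.0416667° lat → SW at lon -51.5°, lat -45.125°.
Extended square 4, 3: +4·0.00833333° lon, +3·0.00416667° lat → SW at lon -51.4667°, lat -45.1125°.
Cell spans 0.00833333° lon × 0.00416667° lat.
south 45.11250° S, north 45.10833° S.

45.11250° S, 45.10833° S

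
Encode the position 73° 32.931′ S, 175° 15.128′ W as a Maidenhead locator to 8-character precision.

Shift to the Maidenhead origin (180°W, 90°S): lon 4.74787, lat 16.45115.
Field (20°×10°, letters A–R): 4.74787/20 → 0 → A, 16.45115/10 → 1 → B; chars AB.
Square (2°×1°, digits 0–9): 4.74787/2 → 2, 6.45115/1 → 6; chars 26.
Subsquare (5′×2.5′, letters a–x): 0.74787/0.0833333 → 8 → i, 0.45115/0.0416667 → 10 → k; chars ik.
Extended square (30″×15″, digits 0–9): 0.08120/0.00833333 → 9, 0.03448/0.00416667 → 8; chars 98.

AB26ik98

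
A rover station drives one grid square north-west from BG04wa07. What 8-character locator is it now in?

Longitude extended square 0; −1 → -1, wraps to 9, carry into subsquare.
Longitude subsquare w = 22; −1 → 21 = v.
Latitude extended square 7; +1 → 8.

BG04va98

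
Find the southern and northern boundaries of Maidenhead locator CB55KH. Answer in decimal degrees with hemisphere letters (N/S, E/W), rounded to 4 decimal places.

74.7083° S, 74.6667° S

Field C=2, B=1: +2·20° lon, +1·10° lat → SW at lon -140°, lat -80°.
Square 5, 5: +5·2° lon, +5·1° lat → SW at lon -130°, lat -75°.
Subsquare k=10, h=7: +10·0.0833333° lon, +7·0.0416667° lat → SW at lon -129.167°, lat -74.7083°.
Cell spans 0.0833333° lon × 0.0416667° lat.
south 74.7083° S, north 74.6667° S.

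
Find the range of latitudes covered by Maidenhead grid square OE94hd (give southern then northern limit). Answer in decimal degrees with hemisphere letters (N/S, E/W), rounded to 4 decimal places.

Field O=14, E=4: +14·20° lon, +4·10° lat → SW at lon 100°, lat -50°.
Square 9, 4: +9·2° lon, +4·1° lat → SW at lon 118°, lat -46°.
Subsquare h=7, d=3: +7·0.0833333° lon, +3·0.0416667° lat → SW at lon 118.583°, lat -45.875°.
Cell spans 0.0833333° lon × 0.0416667° lat.
south 45.8750° S, north 45.8333° S.

45.8750° S, 45.8333° S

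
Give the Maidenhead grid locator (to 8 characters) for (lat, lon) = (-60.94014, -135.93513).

CC29ab74

Shift to the Maidenhead origin (180°W, 90°S): lon 44.06487, lat 29.05986.
Field: 44.06487/20 → 2 → C, 29.05986/10 → 2 → C; chars CC.
Square: 4.06487/2 → 2, 9.05986/1 → 9; chars 29.
Subsquare: 0.06487/0.0833333 → 0 → a, 0.05986/0.0416667 → 1 → b; chars ab.
Extended square: 0.06487/0.00833333 → 7, 0.01819/0.00416667 → 4; chars 74.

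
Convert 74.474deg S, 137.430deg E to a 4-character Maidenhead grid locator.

Add 180° to longitude and 90° to latitude: 317.43, 15.53.
Field (20°×10°, letters A–R): lon ⌊317.43/20⌋ = 15 → P; lat ⌊15.53/10⌋ = 1 → B.
Square (2°×1°, digits 0–9): lon ⌊17.43/2⌋ = 8; lat ⌊5.53/1⌋ = 5.

PB85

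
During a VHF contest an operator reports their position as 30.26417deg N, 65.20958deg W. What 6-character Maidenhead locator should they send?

FM70jg

Shift to the Maidenhead origin (180°W, 90°S): lon 114.7904, lat 120.2642.
Field (20°×10°, letters A–R): 114.7904/20 → 5 → F, 120.2642/10 → 12 → M; chars FM.
Square (2°×1°, digits 0–9): 14.7904/2 → 7, 0.2642/1 → 0; chars 70.
Subsquare (5′×2.5′, letters a–x): 0.7904/0.0833333 → 9 → j, 0.2642/0.0416667 → 6 → g; chars jg.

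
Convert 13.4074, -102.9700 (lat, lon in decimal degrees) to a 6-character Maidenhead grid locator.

DK83mj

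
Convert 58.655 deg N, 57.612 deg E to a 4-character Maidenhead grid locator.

LO88

Shift to the Maidenhead origin (180°W, 90°S): lon 237.61, lat 148.66.
Field: lon ⌊237.61/20⌋ = 11 → L; lat ⌊148.66/10⌋ = 14 → O.
Square: lon ⌊17.61/2⌋ = 8; lat ⌊8.66/1⌋ = 8.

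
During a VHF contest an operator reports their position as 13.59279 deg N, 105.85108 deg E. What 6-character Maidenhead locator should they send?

Shift to the Maidenhead origin (180°W, 90°S): lon 285.8511, lat 103.5928.
Field: lon ⌊285.8511/20⌋ = 14 → O; lat ⌊103.5928/10⌋ = 10 → K.
Square: lon ⌊5.8511/2⌋ = 2; lat ⌊3.5928/1⌋ = 3.
Subsquare: lon ⌊1.8511/0.0833333⌋ = 22 → w; lat ⌊0.5928/0.0416667⌋ = 14 → o.

OK23wo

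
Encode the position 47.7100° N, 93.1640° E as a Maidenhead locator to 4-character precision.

NN67

Shift to the Maidenhead origin (180°W, 90°S): lon 273.16, lat 137.71.
Field: 273.16/20 → 13 → N, 137.71/10 → 13 → N; chars NN.
Square: 13.16/2 → 6, 7.71/1 → 7; chars 67.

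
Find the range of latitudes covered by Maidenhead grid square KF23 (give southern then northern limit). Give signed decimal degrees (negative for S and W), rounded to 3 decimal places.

Field K=10, F=5: +10·20° lon, +5·10° lat → SW at lon 20°, lat -40°.
Square 2, 3: +2·2° lon, +3·1° lat → SW at lon 24°, lat -37°.
Cell spans 2° lon × 1° lat.
south -37.000, north -36.000.

-37.000, -36.000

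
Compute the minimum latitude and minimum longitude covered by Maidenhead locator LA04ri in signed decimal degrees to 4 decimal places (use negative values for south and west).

Field L=11, A=0: +11·20° lon, +0·10° lat → SW at lon 40°, lat -90°.
Square 0, 4: +0·2° lon, +4·1° lat → SW at lon 40°, lat -86°.
Subsquare r=17, i=8: +17·0.0833333° lon, +8·0.0416667° lat → SW at lon 41.4167°, lat -85.6667°.
latitude -85.6667, longitude 41.4167.

-85.6667, 41.4167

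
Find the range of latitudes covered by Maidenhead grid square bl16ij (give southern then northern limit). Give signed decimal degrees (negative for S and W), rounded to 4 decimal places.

26.3750, 26.4167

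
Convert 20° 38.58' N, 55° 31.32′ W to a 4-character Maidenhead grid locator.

Add 180° to longitude and 90° to latitude: 124.48, 110.64.
Field: lon ⌊124.48/20⌋ = 6 → G; lat ⌊110.64/10⌋ = 11 → L.
Square: lon ⌊4.48/2⌋ = 2; lat ⌊0.64/1⌋ = 0.

GL20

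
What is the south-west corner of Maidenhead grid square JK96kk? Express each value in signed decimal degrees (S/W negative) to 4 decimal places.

16.4167, 18.8333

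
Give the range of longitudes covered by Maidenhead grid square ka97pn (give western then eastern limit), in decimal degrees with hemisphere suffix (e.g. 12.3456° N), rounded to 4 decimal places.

Field K=10, A=0: +10·20° lon, +0·10° lat → SW at lon 20°, lat -90°.
Square 9, 7: +9·2° lon, +7·1° lat → SW at lon 38°, lat -83°.
Subsquare p=15, n=13: +15·0.0833333° lon, +13·0.0416667° lat → SW at lon 39.25°, lat -82.4583°.
Cell spans 0.0833333° lon × 0.0416667° lat.
west 39.2500° E, east 39.3333° E.

39.2500° E, 39.3333° E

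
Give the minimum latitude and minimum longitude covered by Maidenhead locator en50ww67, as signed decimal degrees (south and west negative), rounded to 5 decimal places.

40.94583, -88.11667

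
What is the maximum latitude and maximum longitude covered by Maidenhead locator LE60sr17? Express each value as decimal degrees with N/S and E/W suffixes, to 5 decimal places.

49.25833° S, 53.51667° E

Field L=11, E=4: +11·20° lon, +4·10° lat → SW at lon 40°, lat -50°.
Square 6, 0: +6·2° lon, +0·1° lat → SW at lon 52°, lat -50°.
Subsquare s=18, r=17: +18·0.0833333° lon, +17·0.0416667° lat → SW at lon 53.5°, lat -49.2917°.
Extended square 1, 7: +1·0.00833333° lon, +7·0.00416667° lat → SW at lon 53.5083°, lat -49.2625°.
Cell spans 0.00833333° lon × 0.00416667° lat. NE corner is SW corner plus one full cell.
latitude 49.25833° S, longitude 53.51667° E.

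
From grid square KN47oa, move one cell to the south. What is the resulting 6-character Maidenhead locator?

KN46ox

Latitude subsquare a = 0; −1 → -1, wraps to 23 = x, carry into square.
Latitude square 7; −1 → 6.
The longitude characters are unchanged.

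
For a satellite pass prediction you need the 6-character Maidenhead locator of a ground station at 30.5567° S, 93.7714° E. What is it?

NF69vk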